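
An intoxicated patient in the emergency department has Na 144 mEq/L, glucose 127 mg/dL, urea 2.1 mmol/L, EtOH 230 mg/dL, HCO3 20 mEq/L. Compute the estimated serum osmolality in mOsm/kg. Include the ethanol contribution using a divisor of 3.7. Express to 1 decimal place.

Calculated osmolality = 2·Na + glucose/18 + urea + ethanol/3.7
= 2·144 + 127/18 + 2.1 + 230/3.7
= 288 + 7.06 + 2.10 + 62.16
= 359.32 mOsm/kg

359.3 mOsm/kg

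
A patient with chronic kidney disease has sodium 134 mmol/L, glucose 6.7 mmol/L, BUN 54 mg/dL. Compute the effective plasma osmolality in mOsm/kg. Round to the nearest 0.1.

274.7 mOsm/kg

Effective osmolality excludes urea (freely permeant across cell membranes):
2·Na + glucose
= 2·134 + 6.7
= 268 + 6.7
= 274.7 mOsm/kg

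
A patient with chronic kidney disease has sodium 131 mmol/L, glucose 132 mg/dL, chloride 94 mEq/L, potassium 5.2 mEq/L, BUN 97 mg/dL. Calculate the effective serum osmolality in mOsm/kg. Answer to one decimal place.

Effective osmolality excludes urea (freely permeant across cell membranes):
2·Na + glucose/18
= 2·131 + 132/18
= 262 + 7.33
= 269.33 mOsm/kg

269.3 mOsm/kg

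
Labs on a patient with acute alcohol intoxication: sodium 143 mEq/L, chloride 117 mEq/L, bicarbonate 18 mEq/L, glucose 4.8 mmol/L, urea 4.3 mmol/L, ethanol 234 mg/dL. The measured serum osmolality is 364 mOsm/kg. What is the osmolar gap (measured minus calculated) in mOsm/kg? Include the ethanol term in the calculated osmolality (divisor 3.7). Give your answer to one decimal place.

5.7 mOsm/kg

Calculated osmolality = 2·Na + glucose + urea + ethanol/3.7
= 2·143 + 4.8 + 4.3 + 234/3.7
= 286 + 4.80 + 4.30 + 63.24
= 358.34 mOsm/kg ≈ 358.3 mOsm/kg
Osmolar gap = measured − calculated = 364 − 358.3 = 5.7 mOsm/kg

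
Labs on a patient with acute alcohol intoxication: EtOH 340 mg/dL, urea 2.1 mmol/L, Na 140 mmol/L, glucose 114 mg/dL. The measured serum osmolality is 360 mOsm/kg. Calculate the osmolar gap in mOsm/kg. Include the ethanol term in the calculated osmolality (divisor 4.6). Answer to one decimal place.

Calculated osmolality = 2·Na + glucose/18 + urea + ethanol/4.6
= 2·140 + 114/18 + 2.1 + 340/4.6
= 280 + 6.33 + 2.10 + 73.91
= 362.34 mOsm/kg ≈ 362.3 mOsm/kg
Osmolar gap = measured − calculated = 360 − 362.3 = -2.3 mOsm/kg

-2.3 mOsm/kg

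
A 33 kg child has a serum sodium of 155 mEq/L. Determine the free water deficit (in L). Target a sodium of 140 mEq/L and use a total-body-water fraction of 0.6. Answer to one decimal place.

TBW = 0.6 · 33 = 19.8 L
Free water deficit = TBW · (Na/140 − 1)
= 19.8 · (155/140 − 1)
= 19.8 · 0.1071
= 2.12 L

2.1 L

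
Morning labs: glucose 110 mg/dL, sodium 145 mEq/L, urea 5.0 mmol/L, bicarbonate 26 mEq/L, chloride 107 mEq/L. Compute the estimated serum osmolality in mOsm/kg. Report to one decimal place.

Calculated osmolality = 2·Na + glucose/18 + urea
= 2·145 + 110/18 + 5
= 290 + 6.11 + 5
= 301.11 mOsm/kg

301.1 mOsm/kg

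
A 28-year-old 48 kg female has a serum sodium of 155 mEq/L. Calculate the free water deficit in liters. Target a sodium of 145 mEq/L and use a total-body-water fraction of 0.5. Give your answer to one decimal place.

1.7 L

TBW = 0.5 · 48 = 24 L
Free water deficit = TBW · (Na/145 − 1)
= 24 · (155/145 − 1)
= 24 · 0.069
= 1.66 L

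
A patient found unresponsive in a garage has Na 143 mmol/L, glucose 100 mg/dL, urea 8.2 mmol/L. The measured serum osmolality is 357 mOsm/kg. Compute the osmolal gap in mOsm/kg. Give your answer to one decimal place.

Calculated osmolality = 2·Na + glucose/18 + urea
= 2·143 + 100/18 + 8.2
= 286 + 5.56 + 8.20
= 299.76 mOsm/kg ≈ 299.8 mOsm/kg
Osmolar gap = measured − calculated = 357 − 299.8 = 57.2 mOsm/kg

57.2 mOsm/kg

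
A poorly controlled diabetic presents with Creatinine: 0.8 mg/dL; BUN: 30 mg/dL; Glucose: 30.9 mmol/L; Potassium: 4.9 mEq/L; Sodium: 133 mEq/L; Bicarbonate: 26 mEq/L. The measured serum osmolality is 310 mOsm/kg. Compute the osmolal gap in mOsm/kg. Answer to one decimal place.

2.4 mOsm/kg

Calculated osmolality = 2·Na + glucose + BUN/2.8
= 2·133 + 30.9 + 30/2.8
= 266 + 30.90 + 10.71
= 307.61 mOsm/kg ≈ 307.6 mOsm/kg
Osmolar gap = measured − calculated = 310 − 307.6 = 2.4 mOsm/kg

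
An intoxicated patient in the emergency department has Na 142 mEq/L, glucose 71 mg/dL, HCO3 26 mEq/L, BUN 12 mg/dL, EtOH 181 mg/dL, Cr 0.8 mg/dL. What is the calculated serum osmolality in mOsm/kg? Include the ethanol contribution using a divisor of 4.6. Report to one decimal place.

Calculated osmolality = 2·Na + glucose/18 + BUN/2.8 + ethanol/4.6
= 2·142 + 71/18 + 12/2.8 + 181/4.6
= 284 + 3.94 + 4.29 + 39.35
= 331.58 mOsm/kg

331.6 mOsm/kg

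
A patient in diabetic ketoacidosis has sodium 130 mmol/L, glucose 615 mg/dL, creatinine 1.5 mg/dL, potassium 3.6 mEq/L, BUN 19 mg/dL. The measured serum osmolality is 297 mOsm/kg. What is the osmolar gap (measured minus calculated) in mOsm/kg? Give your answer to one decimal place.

Calculated osmolality = 2·Na + glucose/18 + BUN/2.8
= 2·130 + 615/18 + 19/2.8
= 260 + 34.17 + 6.79
= 300.96 mOsm/kg ≈ 301.0 mOsm/kg
Osmolar gap = measured − calculated = 297 − 301.0 = -4.0 mOsm/kg

-4.0 mOsm/kg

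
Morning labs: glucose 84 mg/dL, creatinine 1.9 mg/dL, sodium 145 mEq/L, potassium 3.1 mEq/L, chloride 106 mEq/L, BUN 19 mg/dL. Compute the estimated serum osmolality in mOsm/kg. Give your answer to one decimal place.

301.5 mOsm/kg

Calculated osmolality = 2·Na + glucose/18 + BUN/2.8
= 2·145 + 84/18 + 19/2.8
= 290 + 4.67 + 6.79
= 301.46 mOsm/kg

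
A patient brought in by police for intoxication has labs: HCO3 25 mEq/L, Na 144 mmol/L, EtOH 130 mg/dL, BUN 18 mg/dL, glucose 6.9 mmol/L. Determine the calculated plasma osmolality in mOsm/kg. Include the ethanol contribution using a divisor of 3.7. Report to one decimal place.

Calculated osmolality = 2·Na + glucose + BUN/2.8 + ethanol/3.7
= 2·144 + 6.9 + 18/2.8 + 130/3.7
= 288 + 6.90 + 6.43 + 35.14
= 336.47 mOsm/kg

336.5 mOsm/kg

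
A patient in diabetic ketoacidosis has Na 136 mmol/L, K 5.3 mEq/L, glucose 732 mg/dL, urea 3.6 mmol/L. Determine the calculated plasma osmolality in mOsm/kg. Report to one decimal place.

Calculated osmolality = 2·Na + glucose/18 + urea
= 2·136 + 732/18 + 3.6
= 272 + 40.67 + 3.60
= 316.27 mOsm/kg

316.3 mOsm/kg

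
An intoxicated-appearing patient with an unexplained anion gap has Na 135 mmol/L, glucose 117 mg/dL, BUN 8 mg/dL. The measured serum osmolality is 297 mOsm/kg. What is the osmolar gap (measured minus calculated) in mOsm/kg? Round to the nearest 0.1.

Calculated osmolality = 2·Na + glucose/18 + BUN/2.8
= 2·135 + 117/18 + 8/2.8
= 270 + 6.50 + 2.86
= 279.36 mOsm/kg ≈ 279.4 mOsm/kg
Osmolar gap = measured − calculated = 297 − 279.4 = 17.6 mOsm/kg

17.6 mOsm/kg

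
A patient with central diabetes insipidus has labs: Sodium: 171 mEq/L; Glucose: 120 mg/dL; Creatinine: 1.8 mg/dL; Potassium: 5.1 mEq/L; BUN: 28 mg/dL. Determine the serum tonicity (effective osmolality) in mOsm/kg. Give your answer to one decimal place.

348.7 mOsm/kg

Effective osmolality excludes urea (freely permeant across cell membranes):
2·Na + glucose/18
= 2·171 + 120/18
= 342 + 6.67
= 348.67 mOsm/kg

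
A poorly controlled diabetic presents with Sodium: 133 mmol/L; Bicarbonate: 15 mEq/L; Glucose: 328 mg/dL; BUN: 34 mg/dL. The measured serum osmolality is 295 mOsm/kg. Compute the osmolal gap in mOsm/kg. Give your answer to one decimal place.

Calculated osmolality = 2·Na + glucose/18 + BUN/2.8
= 2·133 + 328/18 + 34/2.8
= 266 + 18.22 + 12.14
= 296.36 mOsm/kg ≈ 296.4 mOsm/kg
Osmolar gap = measured − calculated = 295 − 296.4 = -1.4 mOsm/kg

-1.4 mOsm/kg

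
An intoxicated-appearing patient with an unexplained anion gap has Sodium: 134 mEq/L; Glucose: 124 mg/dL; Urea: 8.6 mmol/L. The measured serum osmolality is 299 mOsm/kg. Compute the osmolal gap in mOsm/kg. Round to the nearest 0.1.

Calculated osmolality = 2·Na + glucose/18 + urea
= 2·134 + 124/18 + 8.6
= 268 + 6.89 + 8.60
= 283.49 mOsm/kg ≈ 283.5 mOsm/kg
Osmolar gap = measured − calculated = 299 − 283.5 = 15.5 mOsm/kg

15.5 mOsm/kg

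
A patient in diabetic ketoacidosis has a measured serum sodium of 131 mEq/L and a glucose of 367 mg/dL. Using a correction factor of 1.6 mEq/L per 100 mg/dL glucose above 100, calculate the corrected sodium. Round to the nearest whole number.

135 mEq/L

Corrected Na = measured Na + 1.6 · (glucose − 100)/100
= 131 + 1.6 · (367 − 100)/100
= 131 + 4.3
= 135.3 mEq/L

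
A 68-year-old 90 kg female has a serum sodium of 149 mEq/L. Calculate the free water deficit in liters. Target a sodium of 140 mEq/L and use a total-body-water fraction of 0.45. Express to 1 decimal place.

2.6 L

TBW = 0.45 · 90 = 40.5 L
Free water deficit = TBW · (Na/140 − 1)
= 40.5 · (149/140 − 1)
= 40.5 · 0.0643
= 2.6 L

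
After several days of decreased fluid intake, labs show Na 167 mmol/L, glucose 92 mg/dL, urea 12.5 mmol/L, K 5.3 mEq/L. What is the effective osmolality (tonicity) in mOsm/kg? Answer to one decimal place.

Effective osmolality excludes urea (freely permeant across cell membranes):
2·Na + glucose/18
= 2·167 + 92/18
= 334 + 5.11
= 339.11 mOsm/kg

339.1 mOsm/kg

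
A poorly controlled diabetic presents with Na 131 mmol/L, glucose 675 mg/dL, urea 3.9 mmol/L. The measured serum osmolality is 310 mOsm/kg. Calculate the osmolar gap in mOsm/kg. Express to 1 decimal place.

6.6 mOsm/kg

Calculated osmolality = 2·Na + glucose/18 + urea
= 2·131 + 675/18 + 3.9
= 262 + 37.50 + 3.90
= 303.4 mOsm/kg ≈ 303.4 mOsm/kg
Osmolar gap = measured − calculated = 310 − 303.4 = 6.6 mOsm/kg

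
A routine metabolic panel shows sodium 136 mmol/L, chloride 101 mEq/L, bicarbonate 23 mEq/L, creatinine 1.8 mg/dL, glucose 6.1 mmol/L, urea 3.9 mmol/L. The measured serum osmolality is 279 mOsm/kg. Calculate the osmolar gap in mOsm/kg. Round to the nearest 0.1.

-3.0 mOsm/kg

Calculated osmolality = 2·Na + glucose + urea
= 2·136 + 6.1 + 3.9
= 272 + 6.10 + 3.90
= 282 mOsm/kg ≈ 282.0 mOsm/kg
Osmolar gap = measured − calculated = 279 − 282.0 = -3.0 mOsm/kg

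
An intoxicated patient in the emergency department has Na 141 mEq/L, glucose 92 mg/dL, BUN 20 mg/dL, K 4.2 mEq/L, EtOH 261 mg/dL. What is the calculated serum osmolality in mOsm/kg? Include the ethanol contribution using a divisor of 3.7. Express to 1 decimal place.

Calculated osmolality = 2·Na + glucose/18 + BUN/2.8 + ethanol/3.7
= 2·141 + 92/18 + 20/2.8 + 261/3.7
= 282 + 5.11 + 7.14 + 70.54
= 364.79 mOsm/kg

364.8 mOsm/kg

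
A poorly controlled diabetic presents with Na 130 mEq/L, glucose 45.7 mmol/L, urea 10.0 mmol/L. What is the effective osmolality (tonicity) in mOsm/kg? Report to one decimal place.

305.7 mOsm/kg

Effective osmolality excludes urea (freely permeant across cell membranes):
2·Na + glucose
= 2·130 + 45.7
= 260 + 45.7
= 305.7 mOsm/kg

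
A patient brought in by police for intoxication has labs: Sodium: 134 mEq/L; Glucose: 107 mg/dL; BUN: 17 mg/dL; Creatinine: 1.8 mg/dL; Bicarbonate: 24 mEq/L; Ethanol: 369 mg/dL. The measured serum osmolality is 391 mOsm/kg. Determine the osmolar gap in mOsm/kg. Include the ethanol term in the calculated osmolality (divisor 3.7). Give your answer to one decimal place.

Calculated osmolality = 2·Na + glucose/18 + BUN/2.8 + ethanol/3.7
= 2·134 + 107/18 + 17/2.8 + 369/3.7
= 268 + 5.94 + 6.07 + 99.73
= 379.74 mOsm/kg ≈ 379.7 mOsm/kg
Osmolar gap = measured − calculated = 391 − 379.7 = 11.3 mOsm/kg

11.3 mOsm/kg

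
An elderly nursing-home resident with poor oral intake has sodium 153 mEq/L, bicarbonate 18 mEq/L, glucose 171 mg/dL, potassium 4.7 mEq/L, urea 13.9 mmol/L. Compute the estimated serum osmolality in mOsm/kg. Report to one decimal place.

Calculated osmolality = 2·Na + glucose/18 + urea
= 2·153 + 171/18 + 13.9
= 306 + 9.50 + 13.90
= 329.4 mOsm/kg

329.4 mOsm/kg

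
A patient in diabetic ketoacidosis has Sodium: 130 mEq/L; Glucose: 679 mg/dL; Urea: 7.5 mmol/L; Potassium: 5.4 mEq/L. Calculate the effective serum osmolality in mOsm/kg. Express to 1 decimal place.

297.7 mOsm/kg

Effective osmolality excludes urea (freely permeant across cell membranes):
2·Na + glucose/18
= 2·130 + 679/18
= 260 + 37.72
= 297.72 mOsm/kg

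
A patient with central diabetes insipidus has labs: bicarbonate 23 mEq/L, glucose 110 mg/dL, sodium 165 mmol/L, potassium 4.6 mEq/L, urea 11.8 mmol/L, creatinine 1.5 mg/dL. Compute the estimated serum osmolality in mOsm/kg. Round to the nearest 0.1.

Calculated osmolality = 2·Na + glucose/18 + urea
= 2·165 + 110/18 + 11.8
= 330 + 6.11 + 11.80
= 347.91 mOsm/kg

347.9 mOsm/kg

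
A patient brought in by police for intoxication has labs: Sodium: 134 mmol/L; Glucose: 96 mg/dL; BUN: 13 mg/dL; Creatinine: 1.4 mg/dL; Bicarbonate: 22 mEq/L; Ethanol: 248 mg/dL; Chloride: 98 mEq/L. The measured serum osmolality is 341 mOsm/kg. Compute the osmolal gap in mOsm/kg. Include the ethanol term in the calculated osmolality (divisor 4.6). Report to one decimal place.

9.1 mOsm/kg

Calculated osmolality = 2·Na + glucose/18 + BUN/2.8 + ethanol/4.6
= 2·134 + 96/18 + 13/2.8 + 248/4.6
= 268 + 5.33 + 4.64 + 53.91
= 331.88 mOsm/kg ≈ 331.9 mOsm/kg
Osmolar gap = measured − calculated = 341 − 331.9 = 9.1 mOsm/kg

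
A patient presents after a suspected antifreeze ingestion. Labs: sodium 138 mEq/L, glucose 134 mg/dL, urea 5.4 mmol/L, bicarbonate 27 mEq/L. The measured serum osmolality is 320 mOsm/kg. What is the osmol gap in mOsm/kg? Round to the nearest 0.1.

Calculated osmolality = 2·Na + glucose/18 + urea
= 2·138 + 134/18 + 5.4
= 276 + 7.44 + 5.40
= 288.84 mOsm/kg ≈ 288.8 mOsm/kg
Osmolar gap = measured − calculated = 320 − 288.8 = 31.2 mOsm/kg

31.2 mOsm/kg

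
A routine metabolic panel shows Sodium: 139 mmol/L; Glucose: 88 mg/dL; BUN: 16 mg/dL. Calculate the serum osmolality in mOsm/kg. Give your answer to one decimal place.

288.6 mOsm/kg

Calculated osmolality = 2·Na + glucose/18 + BUN/2.8
= 2·139 + 88/18 + 16/2.8
= 278 + 4.89 + 5.71
= 288.6 mOsm/kg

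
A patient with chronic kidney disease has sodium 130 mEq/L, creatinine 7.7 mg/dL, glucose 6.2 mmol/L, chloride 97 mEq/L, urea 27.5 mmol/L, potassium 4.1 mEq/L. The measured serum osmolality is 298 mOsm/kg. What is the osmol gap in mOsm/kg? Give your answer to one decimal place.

4.3 mOsm/kg

Calculated osmolality = 2·Na + glucose + urea
= 2·130 + 6.2 + 27.5
= 260 + 6.20 + 27.50
= 293.7 mOsm/kg ≈ 293.7 mOsm/kg
Osmolar gap = measured − calculated = 298 − 293.7 = 4.3 mOsm/kg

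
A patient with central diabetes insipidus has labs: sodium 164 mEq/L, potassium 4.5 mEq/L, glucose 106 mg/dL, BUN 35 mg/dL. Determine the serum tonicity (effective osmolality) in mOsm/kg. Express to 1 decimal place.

333.9 mOsm/kg

Effective osmolality excludes urea (freely permeant across cell membranes):
2·Na + glucose/18
= 2·164 + 106/18
= 328 + 5.89
= 333.89 mOsm/kg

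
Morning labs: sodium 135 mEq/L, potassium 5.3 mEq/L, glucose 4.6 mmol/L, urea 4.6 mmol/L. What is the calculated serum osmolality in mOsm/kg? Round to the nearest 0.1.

Calculated osmolality = 2·Na + glucose + urea
= 2·135 + 4.6 + 4.6
= 270 + 4.60 + 4.60
= 279.2 mOsm/kg

279.2 mOsm/kg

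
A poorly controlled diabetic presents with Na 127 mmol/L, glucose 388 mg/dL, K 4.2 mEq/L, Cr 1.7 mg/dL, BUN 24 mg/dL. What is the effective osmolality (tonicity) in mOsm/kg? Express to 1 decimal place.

Effective osmolality excludes urea (freely permeant across cell membranes):
2·Na + glucose/18
= 2·127 + 388/18
= 254 + 21.56
= 275.56 mOsm/kg

275.6 mOsm/kg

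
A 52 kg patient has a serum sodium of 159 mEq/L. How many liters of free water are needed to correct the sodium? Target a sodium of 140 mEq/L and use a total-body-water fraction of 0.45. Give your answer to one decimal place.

3.2 L

TBW = 0.45 · 52 = 23.4 L
Free water deficit = TBW · (Na/140 − 1)
= 23.4 · (159/140 − 1)
= 23.4 · 0.1357
= 3.18 L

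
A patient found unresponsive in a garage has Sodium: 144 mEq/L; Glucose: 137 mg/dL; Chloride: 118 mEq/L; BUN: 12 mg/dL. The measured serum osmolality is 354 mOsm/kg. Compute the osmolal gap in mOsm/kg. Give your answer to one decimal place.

54.1 mOsm/kg

Calculated osmolality = 2·Na + glucose/18 + BUN/2.8
= 2·144 + 137/18 + 12/2.8
= 288 + 7.61 + 4.29
= 299.9 mOsm/kg ≈ 299.9 mOsm/kg
Osmolar gap = measured − calculated = 354 − 299.9 = 54.1 mOsm/kg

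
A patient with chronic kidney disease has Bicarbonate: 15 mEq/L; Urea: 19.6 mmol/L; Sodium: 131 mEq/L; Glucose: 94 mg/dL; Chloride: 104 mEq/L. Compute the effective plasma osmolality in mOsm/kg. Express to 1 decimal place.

267.2 mOsm/kg

Effective osmolality excludes urea (freely permeant across cell membranes):
2·Na + glucose/18
= 2·131 + 94/18
= 262 + 5.22
= 267.22 mOsm/kg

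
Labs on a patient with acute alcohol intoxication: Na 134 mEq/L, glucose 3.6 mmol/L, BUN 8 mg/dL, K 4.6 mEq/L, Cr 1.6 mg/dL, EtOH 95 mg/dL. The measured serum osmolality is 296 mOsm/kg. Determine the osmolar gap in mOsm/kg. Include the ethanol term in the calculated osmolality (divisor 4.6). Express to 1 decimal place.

Calculated osmolality = 2·Na + glucose + BUN/2.8 + ethanol/4.6
= 2·134 + 3.6 + 8/2.8 + 95/4.6
= 268 + 3.60 + 2.86 + 20.65
= 295.11 mOsm/kg ≈ 295.1 mOsm/kg
Osmolar gap = measured − calculated = 296 − 295.1 = 0.9 mOsm/kg

0.9 mOsm/kg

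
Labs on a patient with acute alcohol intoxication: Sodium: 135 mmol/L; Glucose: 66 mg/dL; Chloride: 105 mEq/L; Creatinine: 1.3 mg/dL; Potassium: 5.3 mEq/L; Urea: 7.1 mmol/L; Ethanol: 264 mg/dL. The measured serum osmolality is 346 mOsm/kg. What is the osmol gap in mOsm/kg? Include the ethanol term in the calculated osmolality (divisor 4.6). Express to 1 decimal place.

Calculated osmolality = 2·Na + glucose/18 + urea + ethanol/4.6
= 2·135 + 66/18 + 7.1 + 264/4.6
= 270 + 3.67 + 7.10 + 57.39
= 338.16 mOsm/kg ≈ 338.2 mOsm/kg
Osmolar gap = measured − calculated = 346 − 338.2 = 7.8 mOsm/kg

7.8 mOsm/kg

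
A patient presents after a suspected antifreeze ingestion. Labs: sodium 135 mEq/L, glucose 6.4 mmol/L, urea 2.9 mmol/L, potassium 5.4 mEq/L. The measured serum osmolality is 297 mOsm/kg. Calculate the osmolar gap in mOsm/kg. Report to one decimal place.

Calculated osmolality = 2·Na + glucose + urea
= 2·135 + 6.4 + 2.9
= 270 + 6.40 + 2.90
= 279.3 mOsm/kg ≈ 279.3 mOsm/kg
Osmolar gap = measured − calculated = 297 − 279.3 = 17.7 mOsm/kg

17.7 mOsm/kg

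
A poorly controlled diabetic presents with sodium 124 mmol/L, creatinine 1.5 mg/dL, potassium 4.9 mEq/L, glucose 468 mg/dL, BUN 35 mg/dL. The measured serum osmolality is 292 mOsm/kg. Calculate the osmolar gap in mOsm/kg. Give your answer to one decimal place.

5.5 mOsm/kg

Calculated osmolality = 2·Na + glucose/18 + BUN/2.8
= 2·124 + 468/18 + 35/2.8
= 248 + 26 + 12.50
= 286.5 mOsm/kg ≈ 286.5 mOsm/kg
Osmolar gap = measured − calculated = 292 − 286.5 = 5.5 mOsm/kg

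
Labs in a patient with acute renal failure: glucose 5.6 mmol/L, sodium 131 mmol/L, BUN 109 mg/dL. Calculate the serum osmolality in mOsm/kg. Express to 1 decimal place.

306.5 mOsm/kg

Calculated osmolality = 2·Na + glucose + BUN/2.8
= 2·131 + 5.6 + 109/2.8
= 262 + 5.60 + 38.93
= 306.53 mOsm/kg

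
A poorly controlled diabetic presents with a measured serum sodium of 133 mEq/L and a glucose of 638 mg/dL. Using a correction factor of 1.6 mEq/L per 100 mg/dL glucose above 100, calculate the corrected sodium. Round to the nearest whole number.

Corrected Na = measured Na + 1.6 · (glucose − 100)/100
= 133 + 1.6 · (638 − 100)/100
= 133 + 8.6
= 141.6 mEq/L

142 mEq/L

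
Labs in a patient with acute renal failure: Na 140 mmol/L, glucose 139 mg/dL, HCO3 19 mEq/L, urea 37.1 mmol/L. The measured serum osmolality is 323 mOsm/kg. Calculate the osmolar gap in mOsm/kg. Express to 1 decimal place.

Calculated osmolality = 2·Na + glucose/18 + urea
= 2·140 + 139/18 + 37.1
= 280 + 7.72 + 37.10
= 324.82 mOsm/kg ≈ 324.8 mOsm/kg
Osmolar gap = measured − calculated = 323 − 324.8 = -1.8 mOsm/kg

-1.8 mOsm/kg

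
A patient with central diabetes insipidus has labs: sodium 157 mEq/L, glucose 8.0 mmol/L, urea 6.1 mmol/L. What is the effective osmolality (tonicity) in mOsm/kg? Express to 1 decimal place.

322.0 mOsm/kg

Effective osmolality excludes urea (freely permeant across cell membranes):
2·Na + glucose
= 2·157 + 8
= 314 + 8
= 322 mOsm/kg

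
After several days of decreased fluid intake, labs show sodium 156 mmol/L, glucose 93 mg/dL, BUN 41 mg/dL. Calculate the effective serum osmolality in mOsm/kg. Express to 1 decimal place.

Effective osmolality excludes urea (freely permeant across cell membranes):
2·Na + glucose/18
= 2·156 + 93/18
= 312 + 5.17
= 317.17 mOsm/kg

317.2 mOsm/kg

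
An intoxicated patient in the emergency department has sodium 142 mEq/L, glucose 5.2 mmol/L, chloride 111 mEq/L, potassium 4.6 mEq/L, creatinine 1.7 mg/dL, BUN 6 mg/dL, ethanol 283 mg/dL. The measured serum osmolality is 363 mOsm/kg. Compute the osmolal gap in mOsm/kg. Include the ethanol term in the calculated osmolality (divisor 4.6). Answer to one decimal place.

10.1 mOsm/kg

Calculated osmolality = 2·Na + glucose + BUN/2.8 + ethanol/4.6
= 2·142 + 5.2 + 6/2.8 + 283/4.6
= 284 + 5.20 + 2.14 + 61.52
= 352.86 mOsm/kg ≈ 352.9 mOsm/kg
Osmolar gap = measured − calculated = 363 − 352.9 = 10.1 mOsm/kg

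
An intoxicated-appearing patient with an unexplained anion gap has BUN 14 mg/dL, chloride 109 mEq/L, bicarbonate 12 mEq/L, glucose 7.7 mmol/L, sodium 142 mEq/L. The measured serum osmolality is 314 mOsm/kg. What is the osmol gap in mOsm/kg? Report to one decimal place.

17.3 mOsm/kg

Calculated osmolality = 2·Na + glucose + BUN/2.8
= 2·142 + 7.7 + 14/2.8
= 284 + 7.70 + 5
= 296.7 mOsm/kg ≈ 296.7 mOsm/kg
Osmolar gap = measured − calculated = 314 − 296.7 = 17.3 mOsm/kg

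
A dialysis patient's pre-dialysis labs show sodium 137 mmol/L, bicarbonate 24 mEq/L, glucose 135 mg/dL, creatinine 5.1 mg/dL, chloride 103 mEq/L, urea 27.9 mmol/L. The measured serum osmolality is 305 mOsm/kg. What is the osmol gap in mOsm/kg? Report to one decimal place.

-4.4 mOsm/kg

Calculated osmolality = 2·Na + glucose/18 + urea
= 2·137 + 135/18 + 27.9
= 274 + 7.50 + 27.90
= 309.4 mOsm/kg ≈ 309.4 mOsm/kg
Osmolar gap = measured − calculated = 305 − 309.4 = -4.4 mOsm/kg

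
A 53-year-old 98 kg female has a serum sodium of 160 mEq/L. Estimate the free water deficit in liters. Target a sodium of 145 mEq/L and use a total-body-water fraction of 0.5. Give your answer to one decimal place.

TBW = 0.5 · 98 = 49 L
Free water deficit = TBW · (Na/145 − 1)
= 49 · (160/145 − 1)
= 49 · 0.1034
= 5.07 L

5.1 L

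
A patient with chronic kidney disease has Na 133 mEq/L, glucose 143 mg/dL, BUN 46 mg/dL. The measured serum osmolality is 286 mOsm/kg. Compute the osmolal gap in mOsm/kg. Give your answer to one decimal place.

Calculated osmolality = 2·Na + glucose/18 + BUN/2.8
= 2·133 + 143/18 + 46/2.8
= 266 + 7.94 + 16.43
= 290.37 mOsm/kg ≈ 290.4 mOsm/kg
Osmolar gap = measured − calculated = 286 − 290.4 = -4.4 mOsm/kg

-4.4 mOsm/kg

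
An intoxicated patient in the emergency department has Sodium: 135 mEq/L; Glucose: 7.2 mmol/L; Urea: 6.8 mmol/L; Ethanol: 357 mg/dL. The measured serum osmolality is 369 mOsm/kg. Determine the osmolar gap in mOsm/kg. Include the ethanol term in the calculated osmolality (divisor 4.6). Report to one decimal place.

Calculated osmolality = 2·Na + glucose + urea + ethanol/4.6
= 2·135 + 7.2 + 6.8 + 357/4.6
= 270 + 7.20 + 6.80 + 77.61
= 361.61 mOsm/kg ≈ 361.6 mOsm/kg
Osmolar gap = measured − calculated = 369 − 361.6 = 7.4 mOsm/kg

7.4 mOsm/kg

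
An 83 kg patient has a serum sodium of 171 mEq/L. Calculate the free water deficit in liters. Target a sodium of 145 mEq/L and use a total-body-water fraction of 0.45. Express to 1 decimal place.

6.7 L

TBW = 0.45 · 83 = 37.35 L
Free water deficit = TBW · (Na/145 − 1)
= 37.35 · (171/145 − 1)
= 37.35 · 0.1793
= 6.7 L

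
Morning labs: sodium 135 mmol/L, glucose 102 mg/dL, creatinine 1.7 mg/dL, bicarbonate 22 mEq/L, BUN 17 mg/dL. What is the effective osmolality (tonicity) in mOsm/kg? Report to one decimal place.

275.7 mOsm/kg

Effective osmolality excludes urea (freely permeant across cell membranes):
2·Na + glucose/18
= 2·135 + 102/18
= 270 + 5.67
= 275.67 mOsm/kg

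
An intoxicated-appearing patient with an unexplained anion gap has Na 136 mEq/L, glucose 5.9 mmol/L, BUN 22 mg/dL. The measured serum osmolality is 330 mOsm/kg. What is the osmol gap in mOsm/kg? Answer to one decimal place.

Calculated osmolality = 2·Na + glucose + BUN/2.8
= 2·136 + 5.9 + 22/2.8
= 272 + 5.90 + 7.86
= 285.76 mOsm/kg ≈ 285.8 mOsm/kg
Osmolar gap = measured − calculated = 330 − 285.8 = 44.2 mOsm/kg

44.2 mOsm/kg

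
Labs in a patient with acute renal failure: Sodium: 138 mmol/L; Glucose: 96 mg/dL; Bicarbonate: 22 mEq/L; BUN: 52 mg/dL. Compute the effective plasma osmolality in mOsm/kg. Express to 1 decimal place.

281.3 mOsm/kg

Effective osmolality excludes urea (freely permeant across cell membranes):
2·Na + glucose/18
= 2·138 + 96/18
= 276 + 5.33
= 281.33 mOsm/kg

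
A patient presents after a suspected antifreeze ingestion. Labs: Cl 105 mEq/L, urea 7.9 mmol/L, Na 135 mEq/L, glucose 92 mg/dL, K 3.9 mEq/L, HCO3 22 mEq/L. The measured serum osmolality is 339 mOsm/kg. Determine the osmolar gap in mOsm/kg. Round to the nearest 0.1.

Calculated osmolality = 2·Na + glucose/18 + urea
= 2·135 + 92/18 + 7.9
= 270 + 5.11 + 7.90
= 283.01 mOsm/kg ≈ 283.0 mOsm/kg
Osmolar gap = measured − calculated = 339 − 283.0 = 56.0 mOsm/kg

56.0 mOsm/kg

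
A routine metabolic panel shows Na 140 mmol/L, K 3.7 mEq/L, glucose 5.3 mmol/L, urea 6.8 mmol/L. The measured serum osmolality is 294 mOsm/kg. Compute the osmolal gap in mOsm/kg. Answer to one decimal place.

Calculated osmolality = 2·Na + glucose + urea
= 2·140 + 5.3 + 6.8
= 280 + 5.30 + 6.80
= 292.1 mOsm/kg ≈ 292.1 mOsm/kg
Osmolar gap = measured − calculated = 294 − 292.1 = 1.9 mOsm/kg

1.9 mOsm/kg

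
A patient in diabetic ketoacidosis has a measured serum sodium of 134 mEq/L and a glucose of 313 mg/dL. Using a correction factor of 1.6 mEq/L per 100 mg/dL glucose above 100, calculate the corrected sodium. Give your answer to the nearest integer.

137 mEq/L

Corrected Na = measured Na + 1.6 · (glucose − 100)/100
= 134 + 1.6 · (313 − 100)/100
= 134 + 3.4
= 137.4 mEq/L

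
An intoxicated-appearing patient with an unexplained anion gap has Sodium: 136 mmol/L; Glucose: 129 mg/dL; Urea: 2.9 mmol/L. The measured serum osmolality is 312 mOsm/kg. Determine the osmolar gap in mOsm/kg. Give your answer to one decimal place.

Calculated osmolality = 2·Na + glucose/18 + urea
= 2·136 + 129/18 + 2.9
= 272 + 7.17 + 2.90
= 282.07 mOsm/kg ≈ 282.1 mOsm/kg
Osmolar gap = measured − calculated = 312 − 282.1 = 29.9 mOsm/kg

29.9 mOsm/kg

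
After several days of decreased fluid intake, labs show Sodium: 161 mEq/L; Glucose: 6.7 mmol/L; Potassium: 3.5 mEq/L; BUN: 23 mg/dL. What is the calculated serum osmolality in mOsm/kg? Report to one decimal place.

336.9 mOsm/kg

Calculated osmolality = 2·Na + glucose + BUN/2.8
= 2·161 + 6.7 + 23/2.8
= 322 + 6.70 + 8.21
= 336.91 mOsm/kg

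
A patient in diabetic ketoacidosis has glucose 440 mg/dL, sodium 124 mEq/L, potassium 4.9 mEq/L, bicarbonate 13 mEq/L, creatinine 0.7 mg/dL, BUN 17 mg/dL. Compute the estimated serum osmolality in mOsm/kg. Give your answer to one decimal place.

278.5 mOsm/kg

Calculated osmolality = 2·Na + glucose/18 + BUN/2.8
= 2·124 + 440/18 + 17/2.8
= 248 + 24.44 + 6.07
= 278.51 mOsm/kg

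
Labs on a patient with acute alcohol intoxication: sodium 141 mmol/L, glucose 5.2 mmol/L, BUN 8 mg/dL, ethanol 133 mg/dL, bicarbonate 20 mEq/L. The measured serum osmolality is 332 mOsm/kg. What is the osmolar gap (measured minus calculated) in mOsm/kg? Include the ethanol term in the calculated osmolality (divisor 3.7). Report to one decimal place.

Calculated osmolality = 2·Na + glucose + BUN/2.8 + ethanol/3.7
= 2·141 + 5.2 + 8/2.8 + 133/3.7
= 282 + 5.20 + 2.86 + 35.95
= 326.01 mOsm/kg ≈ 326.0 mOsm/kg
Osmolar gap = measured − calculated = 332 − 326.0 = 6.0 mOsm/kg

6.0 mOsm/kg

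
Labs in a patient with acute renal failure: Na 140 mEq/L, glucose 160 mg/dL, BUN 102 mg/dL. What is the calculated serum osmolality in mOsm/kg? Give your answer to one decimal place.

Calculated osmolality = 2·Na + glucose/18 + BUN/2.8
= 2·140 + 160/18 + 102/2.8
= 280 + 8.89 + 36.43
= 325.32 mOsm/kg

325.3 mOsm/kg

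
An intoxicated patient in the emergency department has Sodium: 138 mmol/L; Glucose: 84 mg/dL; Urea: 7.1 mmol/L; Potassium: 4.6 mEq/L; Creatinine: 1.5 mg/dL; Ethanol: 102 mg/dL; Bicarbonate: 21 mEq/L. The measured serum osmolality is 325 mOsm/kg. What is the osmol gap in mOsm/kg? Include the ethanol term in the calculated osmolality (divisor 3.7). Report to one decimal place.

Calculated osmolality = 2·Na + glucose/18 + urea + ethanol/3.7
= 2·138 + 84/18 + 7.1 + 102/3.7
= 276 + 4.67 + 7.10 + 27.57
= 315.34 mOsm/kg ≈ 315.3 mOsm/kg
Osmolar gap = measured − calculated = 325 − 315.3 = 9.7 mOsm/kg

9.7 mOsm/kg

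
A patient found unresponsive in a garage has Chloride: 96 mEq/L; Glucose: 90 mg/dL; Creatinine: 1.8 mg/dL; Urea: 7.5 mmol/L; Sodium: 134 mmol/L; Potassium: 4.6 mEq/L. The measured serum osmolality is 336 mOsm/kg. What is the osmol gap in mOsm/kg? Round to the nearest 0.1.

Calculated osmolality = 2·Na + glucose/18 + urea
= 2·134 + 90/18 + 7.5
= 268 + 5 + 7.50
= 280.5 mOsm/kg ≈ 280.5 mOsm/kg
Osmolar gap = measured − calculated = 336 − 280.5 = 55.5 mOsm/kg

55.5 mOsm/kg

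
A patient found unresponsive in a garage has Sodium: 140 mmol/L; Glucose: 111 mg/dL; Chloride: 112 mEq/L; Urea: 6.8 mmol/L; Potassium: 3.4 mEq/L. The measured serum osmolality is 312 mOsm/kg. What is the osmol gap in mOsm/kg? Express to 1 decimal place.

Calculated osmolality = 2·Na + glucose/18 + urea
= 2·140 + 111/18 + 6.8
= 280 + 6.17 + 6.80
= 292.97 mOsm/kg ≈ 293.0 mOsm/kg
Osmolar gap = measured − calculated = 312 − 293.0 = 19.0 mOsm/kg

19.0 mOsm/kg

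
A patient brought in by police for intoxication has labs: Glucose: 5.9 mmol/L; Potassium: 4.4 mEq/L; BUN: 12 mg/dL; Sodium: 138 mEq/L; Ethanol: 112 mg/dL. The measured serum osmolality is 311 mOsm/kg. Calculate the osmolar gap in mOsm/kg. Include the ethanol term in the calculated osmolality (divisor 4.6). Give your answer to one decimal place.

0.5 mOsm/kg

Calculated osmolality = 2·Na + glucose + BUN/2.8 + ethanol/4.6
= 2·138 + 5.9 + 12/2.8 + 112/4.6
= 276 + 5.90 + 4.29 + 24.35
= 310.54 mOsm/kg ≈ 310.5 mOsm/kg
Osmolar gap = measured − calculated = 311 − 310.5 = 0.5 mOsm/kg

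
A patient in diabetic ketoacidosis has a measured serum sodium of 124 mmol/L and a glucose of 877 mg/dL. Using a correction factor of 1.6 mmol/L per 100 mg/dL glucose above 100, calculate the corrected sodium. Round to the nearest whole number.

Corrected Na = measured Na + 1.6 · (glucose − 100)/100
= 124 + 1.6 · (877 − 100)/100
= 124 + 12.4
= 136.4 mmol/L

136 mmol/L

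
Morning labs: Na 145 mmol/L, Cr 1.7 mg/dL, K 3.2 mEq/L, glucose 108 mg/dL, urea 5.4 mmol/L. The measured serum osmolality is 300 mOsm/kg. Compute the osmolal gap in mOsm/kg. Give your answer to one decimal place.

-1.4 mOsm/kg

Calculated osmolality = 2·Na + glucose/18 + urea
= 2·145 + 108/18 + 5.4
= 290 + 6 + 5.40
= 301.4 mOsm/kg ≈ 301.4 mOsm/kg
Osmolar gap = measured − calculated = 300 − 301.4 = -1.4 mOsm/kg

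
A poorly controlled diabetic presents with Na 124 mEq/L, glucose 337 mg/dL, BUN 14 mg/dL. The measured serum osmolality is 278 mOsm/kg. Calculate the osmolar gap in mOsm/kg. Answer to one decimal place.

Calculated osmolality = 2·Na + glucose/18 + BUN/2.8
= 2·124 + 337/18 + 14/2.8
= 248 + 18.72 + 5
= 271.72 mOsm/kg ≈ 271.7 mOsm/kg
Osmolar gap = measured − calculated = 278 − 271.7 = 6.3 mOsm/kg

6.3 mOsm/kg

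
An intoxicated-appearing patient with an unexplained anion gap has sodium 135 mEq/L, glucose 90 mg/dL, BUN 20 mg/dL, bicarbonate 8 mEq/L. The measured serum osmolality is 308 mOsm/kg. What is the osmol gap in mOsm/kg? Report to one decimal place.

Calculated osmolality = 2·Na + glucose/18 + BUN/2.8
= 2·135 + 90/18 + 20/2.8
= 270 + 5 + 7.14
= 282.14 mOsm/kg ≈ 282.1 mOsm/kg
Osmolar gap = measured − calculated = 308 − 282.1 = 25.9 mOsm/kg

25.9 mOsm/kg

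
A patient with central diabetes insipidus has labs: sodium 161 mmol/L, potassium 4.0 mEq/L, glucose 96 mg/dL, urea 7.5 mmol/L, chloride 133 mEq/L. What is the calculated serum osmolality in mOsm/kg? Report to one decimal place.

Calculated osmolality = 2·Na + glucose/18 + urea
= 2·161 + 96/18 + 7.5
= 322 + 5.33 + 7.50
= 334.83 mOsm/kg

334.8 mOsm/kg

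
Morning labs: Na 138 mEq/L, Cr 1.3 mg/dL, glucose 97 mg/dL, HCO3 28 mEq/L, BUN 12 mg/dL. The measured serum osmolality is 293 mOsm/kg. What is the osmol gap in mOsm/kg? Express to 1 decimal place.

Calculated osmolality = 2·Na + glucose/18 + BUN/2.8
= 2·138 + 97/18 + 12/2.8
= 276 + 5.39 + 4.29
= 285.68 mOsm/kg ≈ 285.7 mOsm/kg
Osmolar gap = measured − calculated = 293 − 285.7 = 7.3 mOsm/kg

7.3 mOsm/kg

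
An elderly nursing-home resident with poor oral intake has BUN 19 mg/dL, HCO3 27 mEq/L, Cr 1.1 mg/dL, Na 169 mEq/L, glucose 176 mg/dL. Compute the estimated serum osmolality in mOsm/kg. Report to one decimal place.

Calculated osmolality = 2·Na + glucose/18 + BUN/2.8
= 2·169 + 176/18 + 19/2.8
= 338 + 9.78 + 6.79
= 354.57 mOsm/kg

354.6 mOsm/kg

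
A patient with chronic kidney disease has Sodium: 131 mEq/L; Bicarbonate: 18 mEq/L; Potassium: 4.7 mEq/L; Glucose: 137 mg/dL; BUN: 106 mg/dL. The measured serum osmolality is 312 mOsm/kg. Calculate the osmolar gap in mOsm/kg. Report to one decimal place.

4.5 mOsm/kg

Calculated osmolality = 2·Na + glucose/18 + BUN/2.8
= 2·131 + 137/18 + 106/2.8
= 262 + 7.61 + 37.86
= 307.47 mOsm/kg ≈ 307.5 mOsm/kg
Osmolar gap = measured − calculated = 312 − 307.5 = 4.5 mOsm/kg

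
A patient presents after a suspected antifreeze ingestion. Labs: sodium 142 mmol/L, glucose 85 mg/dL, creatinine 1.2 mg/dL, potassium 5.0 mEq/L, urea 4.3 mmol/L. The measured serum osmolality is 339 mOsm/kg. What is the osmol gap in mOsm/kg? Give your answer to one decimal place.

Calculated osmolality = 2·Na + glucose/18 + urea
= 2·142 + 85/18 + 4.3
= 284 + 4.72 + 4.30
= 293.02 mOsm/kg ≈ 293.0 mOsm/kg
Osmolar gap = measured − calculated = 339 − 293.0 = 46.0 mOsm/kg

46.0 mOsm/kg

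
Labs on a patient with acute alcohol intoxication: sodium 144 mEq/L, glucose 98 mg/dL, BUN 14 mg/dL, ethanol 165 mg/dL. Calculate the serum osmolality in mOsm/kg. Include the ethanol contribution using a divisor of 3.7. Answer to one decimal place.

Calculated osmolality = 2·Na + glucose/18 + BUN/2.8 + ethanol/3.7
= 2·144 + 98/18 + 14/2.8 + 165/3.7
= 288 + 5.44 + 5 + 44.59
= 343.03 mOsm/kg

343.0 mOsm/kg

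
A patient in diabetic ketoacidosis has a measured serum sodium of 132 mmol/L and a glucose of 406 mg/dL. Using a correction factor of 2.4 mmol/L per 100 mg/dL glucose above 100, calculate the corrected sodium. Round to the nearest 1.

Corrected Na = measured Na + 2.4 · (glucose − 100)/100
= 132 + 2.4 · (406 − 100)/100
= 132 + 7.3
= 139.3 mmol/L

139 mmol/L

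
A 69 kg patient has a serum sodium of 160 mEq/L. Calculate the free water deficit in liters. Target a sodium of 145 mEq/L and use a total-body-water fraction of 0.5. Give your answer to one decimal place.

3.6 L

TBW = 0.5 · 69 = 34.5 L
Free water deficit = TBW · (Na/145 − 1)
= 34.5 · (160/145 − 1)
= 34.5 · 0.1034
= 3.57 L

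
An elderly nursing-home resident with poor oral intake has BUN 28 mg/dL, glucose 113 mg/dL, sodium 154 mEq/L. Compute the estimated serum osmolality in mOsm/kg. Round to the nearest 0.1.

324.3 mOsm/kg

Calculated osmolality = 2·Na + glucose/18 + BUN/2.8
= 2·154 + 113/18 + 28/2.8
= 308 + 6.28 + 10
= 324.28 mOsm/kg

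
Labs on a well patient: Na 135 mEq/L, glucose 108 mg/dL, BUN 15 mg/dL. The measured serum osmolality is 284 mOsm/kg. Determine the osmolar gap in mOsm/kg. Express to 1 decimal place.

2.6 mOsm/kg

Calculated osmolality = 2·Na + glucose/18 + BUN/2.8
= 2·135 + 108/18 + 15/2.8
= 270 + 6 + 5.36
= 281.36 mOsm/kg ≈ 281.4 mOsm/kg
Osmolar gap = measured − calculated = 284 − 281.4 = 2.6 mOsm/kg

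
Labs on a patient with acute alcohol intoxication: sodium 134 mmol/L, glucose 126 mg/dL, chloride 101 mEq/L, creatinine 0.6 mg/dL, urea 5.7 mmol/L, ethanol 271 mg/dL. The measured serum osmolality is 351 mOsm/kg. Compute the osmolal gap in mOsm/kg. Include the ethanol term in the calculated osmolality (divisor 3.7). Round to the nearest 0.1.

Calculated osmolality = 2·Na + glucose/18 + urea + ethanol/3.7
= 2·134 + 126/18 + 5.7 + 271/3.7
= 268 + 7 + 5.70 + 73.24
= 353.94 mOsm/kg ≈ 353.9 mOsm/kg
Osmolar gap = measured − calculated = 351 − 353.9 = -2.9 mOsm/kg

-2.9 mOsm/kg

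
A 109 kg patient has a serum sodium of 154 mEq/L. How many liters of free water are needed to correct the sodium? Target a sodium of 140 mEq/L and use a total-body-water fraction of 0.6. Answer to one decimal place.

TBW = 0.6 · 109 = 65.4 L
Free water deficit = TBW · (Na/140 − 1)
= 65.4 · (154/140 − 1)
= 65.4 · 0.1
= 6.54 L

6.5 L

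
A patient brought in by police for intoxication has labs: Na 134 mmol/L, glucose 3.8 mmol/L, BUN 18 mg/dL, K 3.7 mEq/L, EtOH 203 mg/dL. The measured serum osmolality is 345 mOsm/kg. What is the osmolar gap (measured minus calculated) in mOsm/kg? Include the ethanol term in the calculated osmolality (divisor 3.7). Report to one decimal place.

11.9 mOsm/kg

Calculated osmolality = 2·Na + glucose + BUN/2.8 + ethanol/3.7
= 2·134 + 3.8 + 18/2.8 + 203/3.7
= 268 + 3.80 + 6.43 + 54.86
= 333.09 mOsm/kg ≈ 333.1 mOsm/kg
Osmolar gap = measured − calculated = 345 − 333.1 = 11.9 mOsm/kg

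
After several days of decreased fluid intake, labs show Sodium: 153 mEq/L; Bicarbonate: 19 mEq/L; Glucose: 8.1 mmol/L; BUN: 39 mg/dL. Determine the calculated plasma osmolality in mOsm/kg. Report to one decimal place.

Calculated osmolality = 2·Na + glucose + BUN/2.8
= 2·153 + 8.1 + 39/2.8
= 306 + 8.10 + 13.93
= 328.03 mOsm/kg

328.0 mOsm/kg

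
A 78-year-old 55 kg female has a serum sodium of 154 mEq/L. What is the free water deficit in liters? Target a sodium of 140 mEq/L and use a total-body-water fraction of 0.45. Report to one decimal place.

2.5 L

TBW = 0.45 · 55 = 24.75 L
Free water deficit = TBW · (Na/140 − 1)
= 24.75 · (154/140 − 1)
= 24.75 · 0.1
= 2.48 L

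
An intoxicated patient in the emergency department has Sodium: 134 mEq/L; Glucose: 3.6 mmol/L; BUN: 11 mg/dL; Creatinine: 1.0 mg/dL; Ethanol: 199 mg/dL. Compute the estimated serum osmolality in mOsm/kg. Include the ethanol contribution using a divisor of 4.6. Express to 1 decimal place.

318.8 mOsm/kg

Calculated osmolality = 2·Na + glucose + BUN/2.8 + ethanol/4.6
= 2·134 + 3.6 + 11/2.8 + 199/4.6
= 268 + 3.60 + 3.93 + 43.26
= 318.79 mOsm/kg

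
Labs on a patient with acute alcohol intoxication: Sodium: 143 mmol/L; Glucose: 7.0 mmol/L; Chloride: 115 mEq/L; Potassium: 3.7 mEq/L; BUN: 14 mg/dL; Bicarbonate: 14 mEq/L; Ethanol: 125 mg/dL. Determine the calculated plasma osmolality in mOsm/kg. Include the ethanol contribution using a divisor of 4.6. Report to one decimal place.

325.2 mOsm/kg

Calculated osmolality = 2·Na + glucose + BUN/2.8 + ethanol/4.6
= 2·143 + 7 + 14/2.8 + 125/4.6
= 286 + 7 + 5 + 27.17
= 325.17 mOsm/kg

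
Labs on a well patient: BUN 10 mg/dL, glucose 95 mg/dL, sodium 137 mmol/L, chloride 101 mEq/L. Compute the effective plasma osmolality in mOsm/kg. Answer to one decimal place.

Effective osmolality excludes urea (freely permeant across cell membranes):
2·Na + glucose/18
= 2·137 + 95/18
= 274 + 5.28
= 279.28 mOsm/kg

279.3 mOsm/kg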